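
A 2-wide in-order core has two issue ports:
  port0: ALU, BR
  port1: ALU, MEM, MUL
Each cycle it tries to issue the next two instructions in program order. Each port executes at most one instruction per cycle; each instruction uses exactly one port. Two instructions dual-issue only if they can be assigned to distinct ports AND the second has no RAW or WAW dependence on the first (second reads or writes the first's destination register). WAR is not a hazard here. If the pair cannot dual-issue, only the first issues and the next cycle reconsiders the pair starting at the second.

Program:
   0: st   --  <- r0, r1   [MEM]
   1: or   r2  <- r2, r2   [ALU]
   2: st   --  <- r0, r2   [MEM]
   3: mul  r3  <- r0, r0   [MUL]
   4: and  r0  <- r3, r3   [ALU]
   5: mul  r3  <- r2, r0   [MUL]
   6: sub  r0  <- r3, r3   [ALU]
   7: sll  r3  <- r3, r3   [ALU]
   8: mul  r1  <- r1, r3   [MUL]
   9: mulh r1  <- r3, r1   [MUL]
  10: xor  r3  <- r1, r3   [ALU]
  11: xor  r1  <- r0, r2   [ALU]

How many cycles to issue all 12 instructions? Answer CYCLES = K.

#0 head=0: st/or i0+i1 dual
#1 head=2: st i2 no-port MEM/MUL
#2 head=3: mul i3 RAW r3
#3 head=4: and i4 RAW r0
#4 head=5: mul i5 RAW r3
#5 head=6: sub/sll i6+i7 dual
#6 head=8: mul i8 no-port MUL/MUL
#7 head=9: mulh i9 RAW r1
#8 head=10: xor/xor i10+i11 dual

CYCLES = 9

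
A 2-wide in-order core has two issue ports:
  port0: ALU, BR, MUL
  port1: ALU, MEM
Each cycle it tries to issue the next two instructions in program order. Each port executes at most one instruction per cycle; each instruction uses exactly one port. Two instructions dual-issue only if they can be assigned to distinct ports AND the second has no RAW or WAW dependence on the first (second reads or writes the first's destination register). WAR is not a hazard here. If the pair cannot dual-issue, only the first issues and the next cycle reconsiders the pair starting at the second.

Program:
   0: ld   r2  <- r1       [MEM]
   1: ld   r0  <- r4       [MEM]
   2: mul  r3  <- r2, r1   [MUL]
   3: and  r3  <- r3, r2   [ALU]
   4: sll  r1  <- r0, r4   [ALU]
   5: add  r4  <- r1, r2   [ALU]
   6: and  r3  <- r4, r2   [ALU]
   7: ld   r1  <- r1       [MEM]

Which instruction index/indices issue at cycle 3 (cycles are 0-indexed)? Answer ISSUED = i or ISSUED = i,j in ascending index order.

c0: i0 ld  no-port MEM/MEM
c1: i1&i2 ld/mul  dual
c2: i3&i4 and/sll  dual
c3: i5 add  RAW r4
c4: i6&i7 and/ld  dual

ISSUED = 5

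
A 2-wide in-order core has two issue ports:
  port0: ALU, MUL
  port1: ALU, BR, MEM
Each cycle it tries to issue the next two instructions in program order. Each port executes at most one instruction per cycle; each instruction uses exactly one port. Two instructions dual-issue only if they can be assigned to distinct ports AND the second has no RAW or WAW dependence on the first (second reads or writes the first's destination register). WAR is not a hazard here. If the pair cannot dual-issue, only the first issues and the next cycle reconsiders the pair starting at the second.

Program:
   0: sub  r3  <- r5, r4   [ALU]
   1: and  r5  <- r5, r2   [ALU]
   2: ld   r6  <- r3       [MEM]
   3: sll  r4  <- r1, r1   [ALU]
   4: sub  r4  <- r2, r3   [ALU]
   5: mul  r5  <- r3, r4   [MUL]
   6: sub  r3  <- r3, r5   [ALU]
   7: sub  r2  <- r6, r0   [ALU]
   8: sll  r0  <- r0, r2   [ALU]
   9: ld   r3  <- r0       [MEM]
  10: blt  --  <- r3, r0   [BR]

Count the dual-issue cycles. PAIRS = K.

t=0 i0+i1:sub.ALU and.ALU ; 2-wide
t=1 i2+i3:ld.MEM sll.ALU ; 2-wide
t=2 i4:sub.ALU ; RAW r4
t=3 i5:mul.MUL ; RAW r5
t=4 i6+i7:sub.ALU sub.ALU ; 2-wide
t=5 i8:sll.ALU ; RAW r0
t=6 i9:ld.MEM ; no-port MEM/BR
t=7 i10:blt.BR ; tail

PAIRS = 3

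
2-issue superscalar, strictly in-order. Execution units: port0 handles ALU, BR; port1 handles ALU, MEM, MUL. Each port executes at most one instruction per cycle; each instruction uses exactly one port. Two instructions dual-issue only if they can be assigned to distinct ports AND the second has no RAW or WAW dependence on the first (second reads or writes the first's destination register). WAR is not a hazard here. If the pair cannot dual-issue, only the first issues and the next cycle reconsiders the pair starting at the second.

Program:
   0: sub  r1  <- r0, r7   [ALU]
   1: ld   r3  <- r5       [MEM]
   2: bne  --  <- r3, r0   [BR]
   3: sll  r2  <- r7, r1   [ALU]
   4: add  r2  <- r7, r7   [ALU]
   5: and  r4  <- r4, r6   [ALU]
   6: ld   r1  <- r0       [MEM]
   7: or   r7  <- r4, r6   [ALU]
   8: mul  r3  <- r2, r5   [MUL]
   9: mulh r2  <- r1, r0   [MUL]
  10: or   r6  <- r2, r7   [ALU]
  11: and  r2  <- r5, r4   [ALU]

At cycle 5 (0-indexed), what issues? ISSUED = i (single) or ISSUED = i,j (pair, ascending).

[0] i0+i1  sub/ld  -- 2-wide
[1] i2+i3  bne/sll  -- 2-wide
[2] i4+i5  add/and  -- 2-wide
[3] i6+i7  ld/or  -- 2-wide
[4] i8  mul  -- no-port MUL/MUL
[5] i9  mulh  -- RAW r2
[6] i10+i11  or/and  -- 2-wide

ISSUED = 9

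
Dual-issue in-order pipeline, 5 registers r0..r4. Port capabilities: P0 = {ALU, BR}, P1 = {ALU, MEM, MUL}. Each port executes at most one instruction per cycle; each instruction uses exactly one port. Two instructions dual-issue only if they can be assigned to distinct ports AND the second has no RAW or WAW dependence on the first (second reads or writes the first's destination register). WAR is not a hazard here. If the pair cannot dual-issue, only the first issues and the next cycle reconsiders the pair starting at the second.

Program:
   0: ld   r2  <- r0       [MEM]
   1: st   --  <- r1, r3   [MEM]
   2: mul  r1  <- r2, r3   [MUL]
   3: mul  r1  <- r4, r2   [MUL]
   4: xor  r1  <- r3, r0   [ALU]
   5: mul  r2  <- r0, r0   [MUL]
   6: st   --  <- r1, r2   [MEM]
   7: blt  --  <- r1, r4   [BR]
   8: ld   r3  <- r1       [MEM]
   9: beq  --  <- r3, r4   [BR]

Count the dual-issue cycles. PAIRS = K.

c0: i0 ld  no-port MEM/MEM
c1: i1 st  no-port MEM/MUL
c2: i2 mul  no-port MUL/MUL
c3: i3 mul  WAW r1
c4: i4+i5 xor;mul  pair
c5: i6+i7 st;blt  pair
c6: i8 ld  RAW r3
c7: i9 beq  tail

PAIRS = 2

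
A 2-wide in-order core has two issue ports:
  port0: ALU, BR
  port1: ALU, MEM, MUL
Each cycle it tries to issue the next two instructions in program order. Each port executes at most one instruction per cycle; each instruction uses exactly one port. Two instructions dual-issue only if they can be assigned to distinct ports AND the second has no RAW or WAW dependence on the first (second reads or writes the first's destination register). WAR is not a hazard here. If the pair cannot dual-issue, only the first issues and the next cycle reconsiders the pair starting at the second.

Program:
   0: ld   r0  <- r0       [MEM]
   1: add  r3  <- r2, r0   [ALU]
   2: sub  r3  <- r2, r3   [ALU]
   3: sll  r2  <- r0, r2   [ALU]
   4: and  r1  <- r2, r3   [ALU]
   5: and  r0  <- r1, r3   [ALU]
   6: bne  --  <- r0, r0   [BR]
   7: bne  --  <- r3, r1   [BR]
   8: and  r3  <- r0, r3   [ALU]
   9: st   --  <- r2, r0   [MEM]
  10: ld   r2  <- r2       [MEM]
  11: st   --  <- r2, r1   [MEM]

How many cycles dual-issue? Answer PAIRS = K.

  cy0 -> i0 (ld) RAW r0
  cy1 -> i1 (add) RAW+WAW r3
  cy2 -> i2&i3 (sub;sll) dual
  cy3 -> i4 (and) RAW r1
  cy4 -> i5 (and) RAW r0
  cy5 -> i6 (bne) no-port BR/BR
  cy6 -> i7&i8 (bne;and) dual
  cy7 -> i9 (st) no-port MEM/MEM
  cy8 -> i10 (ld) no-port MEM/MEM
  cy9 -> i11 (st) tail

PAIRS = 2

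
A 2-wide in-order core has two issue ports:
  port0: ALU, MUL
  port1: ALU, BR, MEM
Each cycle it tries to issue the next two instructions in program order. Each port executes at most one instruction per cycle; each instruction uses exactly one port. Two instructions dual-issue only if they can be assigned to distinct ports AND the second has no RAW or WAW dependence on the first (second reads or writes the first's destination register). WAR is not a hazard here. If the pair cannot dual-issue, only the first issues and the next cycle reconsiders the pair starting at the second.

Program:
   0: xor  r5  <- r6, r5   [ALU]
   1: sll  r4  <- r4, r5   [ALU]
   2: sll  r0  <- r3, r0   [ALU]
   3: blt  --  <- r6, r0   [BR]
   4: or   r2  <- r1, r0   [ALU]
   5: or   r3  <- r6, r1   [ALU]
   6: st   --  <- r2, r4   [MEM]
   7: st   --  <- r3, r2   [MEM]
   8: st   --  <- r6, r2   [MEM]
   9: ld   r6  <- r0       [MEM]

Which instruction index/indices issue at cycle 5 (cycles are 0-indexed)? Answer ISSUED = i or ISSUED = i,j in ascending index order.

t=0 i0:xor.ALU ; RAW r5
t=1 i1+i2:sll.ALU;sll.ALU ; dual
t=2 i3+i4:blt.BR;or.ALU ; dual
t=3 i5+i6:or.ALU;st.MEM ; dual
t=4 i7:st.MEM ; no-port MEM/MEM
t=5 i8:st.MEM ; no-port MEM/MEM
t=6 i9:ld.MEM ; tail

ISSUED = 8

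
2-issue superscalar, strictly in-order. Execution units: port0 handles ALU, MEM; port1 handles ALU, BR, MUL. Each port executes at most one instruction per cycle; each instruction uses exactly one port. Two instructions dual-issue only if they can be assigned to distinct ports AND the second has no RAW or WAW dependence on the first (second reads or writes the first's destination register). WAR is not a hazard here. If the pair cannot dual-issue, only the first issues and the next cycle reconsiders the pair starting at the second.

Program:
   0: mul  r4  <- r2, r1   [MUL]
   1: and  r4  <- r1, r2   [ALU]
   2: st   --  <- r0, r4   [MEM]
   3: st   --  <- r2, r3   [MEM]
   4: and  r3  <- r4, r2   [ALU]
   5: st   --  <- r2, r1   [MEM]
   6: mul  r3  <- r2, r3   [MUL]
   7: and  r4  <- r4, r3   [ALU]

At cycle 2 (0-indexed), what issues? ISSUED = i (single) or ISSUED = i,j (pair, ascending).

ISSUED = 2

0. mul @i0  | WAW r4
1. and @i1  | RAW r4
2. st @i2  | no-port MEM/MEM
3. st/and @i3/i4  | 2-wide
4. st/mul @i5/i6  | 2-wide
5. and @i7  | tail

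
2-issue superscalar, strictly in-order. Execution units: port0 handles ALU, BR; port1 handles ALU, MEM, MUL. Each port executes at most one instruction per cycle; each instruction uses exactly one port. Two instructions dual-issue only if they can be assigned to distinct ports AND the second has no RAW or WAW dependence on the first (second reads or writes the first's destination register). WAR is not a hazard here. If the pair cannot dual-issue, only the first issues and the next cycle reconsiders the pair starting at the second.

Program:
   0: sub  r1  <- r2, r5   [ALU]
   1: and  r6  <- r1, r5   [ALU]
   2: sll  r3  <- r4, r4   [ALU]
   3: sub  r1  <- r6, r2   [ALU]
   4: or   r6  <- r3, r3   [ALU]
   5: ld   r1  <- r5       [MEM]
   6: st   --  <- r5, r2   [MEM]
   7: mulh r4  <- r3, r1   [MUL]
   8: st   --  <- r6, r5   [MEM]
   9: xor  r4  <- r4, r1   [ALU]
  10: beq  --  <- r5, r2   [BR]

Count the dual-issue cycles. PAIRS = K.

[0] i0  sub  -- RAW r1
[1] i1,i2  and/sll  -- dual
[2] i3,i4  sub/or  -- dual
[3] i5  ld  -- no-port MEM/MEM
[4] i6  st  -- no-port MEM/MUL
[5] i7  mulh  -- no-port MUL/MEM
[6] i8,i9  st/xor  -- dual
[7] i10  beq  -- tail

PAIRS = 3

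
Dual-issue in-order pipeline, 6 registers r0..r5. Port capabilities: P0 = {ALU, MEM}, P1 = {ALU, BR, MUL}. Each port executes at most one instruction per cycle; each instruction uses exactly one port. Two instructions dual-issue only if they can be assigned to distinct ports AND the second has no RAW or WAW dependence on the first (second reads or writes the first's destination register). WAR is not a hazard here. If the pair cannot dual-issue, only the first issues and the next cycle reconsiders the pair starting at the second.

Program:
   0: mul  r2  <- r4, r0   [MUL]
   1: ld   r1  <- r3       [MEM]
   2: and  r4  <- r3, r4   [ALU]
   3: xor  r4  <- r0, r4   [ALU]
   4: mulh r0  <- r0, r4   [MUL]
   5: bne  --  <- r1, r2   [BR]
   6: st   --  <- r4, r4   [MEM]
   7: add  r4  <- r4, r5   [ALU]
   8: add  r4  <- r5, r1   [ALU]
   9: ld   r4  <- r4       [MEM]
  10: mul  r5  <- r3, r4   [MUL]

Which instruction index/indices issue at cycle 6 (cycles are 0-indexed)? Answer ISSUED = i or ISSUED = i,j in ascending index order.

ISSUED = 8

[0] i0&i1  mul.MUL ld.MEM  -- dual
[1] i2  and.ALU  -- RAW+WAW r4
[2] i3  xor.ALU  -- RAW r4
[3] i4  mulh.MUL  -- no-port MUL/BR
[4] i5&i6  bne.BR st.MEM  -- dual
[5] i7  add.ALU  -- WAW r4
[6] i8  add.ALU  -- RAW+WAW r4
[7] i9  ld.MEM  -- RAW r4
[8] i10  mul.MUL  -- tail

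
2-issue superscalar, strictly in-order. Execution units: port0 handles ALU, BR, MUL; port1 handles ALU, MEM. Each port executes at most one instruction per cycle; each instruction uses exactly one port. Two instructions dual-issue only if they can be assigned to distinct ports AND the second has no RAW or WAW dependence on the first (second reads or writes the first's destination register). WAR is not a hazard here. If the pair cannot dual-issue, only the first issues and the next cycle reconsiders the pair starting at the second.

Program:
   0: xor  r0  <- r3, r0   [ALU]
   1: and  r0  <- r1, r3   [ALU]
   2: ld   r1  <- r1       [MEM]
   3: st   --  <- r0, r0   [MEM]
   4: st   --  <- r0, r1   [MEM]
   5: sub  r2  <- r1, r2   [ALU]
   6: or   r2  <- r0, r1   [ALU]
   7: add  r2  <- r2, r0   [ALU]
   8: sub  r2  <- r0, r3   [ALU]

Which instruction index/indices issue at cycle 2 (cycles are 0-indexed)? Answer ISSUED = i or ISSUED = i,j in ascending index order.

t=0 i0:xor ; WAW r0
t=1 i1,i2:and;ld ; dual
t=2 i3:st ; no-port MEM/MEM
t=3 i4,i5:st;sub ; dual
t=4 i6:or ; RAW+WAW r2
t=5 i7:add ; WAW r2
t=6 i8:sub ; tail

ISSUED = 3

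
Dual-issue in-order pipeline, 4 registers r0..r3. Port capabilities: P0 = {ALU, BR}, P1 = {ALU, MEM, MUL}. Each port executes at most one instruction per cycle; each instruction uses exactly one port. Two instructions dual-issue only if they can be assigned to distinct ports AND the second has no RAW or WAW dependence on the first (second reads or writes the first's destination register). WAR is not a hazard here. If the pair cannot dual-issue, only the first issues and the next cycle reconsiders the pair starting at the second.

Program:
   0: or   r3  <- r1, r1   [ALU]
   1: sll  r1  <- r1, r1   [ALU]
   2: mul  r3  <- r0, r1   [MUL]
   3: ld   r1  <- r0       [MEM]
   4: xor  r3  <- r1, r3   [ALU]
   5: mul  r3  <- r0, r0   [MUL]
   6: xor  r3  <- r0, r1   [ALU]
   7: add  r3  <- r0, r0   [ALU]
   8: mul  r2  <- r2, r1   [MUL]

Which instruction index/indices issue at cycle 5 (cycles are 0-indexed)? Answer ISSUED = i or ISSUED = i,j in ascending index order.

#0 head=0: or.ALU/sll.ALU i0,i1 2-wide
#1 head=2: mul.MUL i2 no-port MUL/MEM
#2 head=3: ld.MEM i3 RAW r1
#3 head=4: xor.ALU i4 WAW r3
#4 head=5: mul.MUL i5 WAW r3
#5 head=6: xor.ALU i6 WAW r3
#6 head=7: add.ALU/mul.MUL i7,i8 2-wide

ISSUED = 6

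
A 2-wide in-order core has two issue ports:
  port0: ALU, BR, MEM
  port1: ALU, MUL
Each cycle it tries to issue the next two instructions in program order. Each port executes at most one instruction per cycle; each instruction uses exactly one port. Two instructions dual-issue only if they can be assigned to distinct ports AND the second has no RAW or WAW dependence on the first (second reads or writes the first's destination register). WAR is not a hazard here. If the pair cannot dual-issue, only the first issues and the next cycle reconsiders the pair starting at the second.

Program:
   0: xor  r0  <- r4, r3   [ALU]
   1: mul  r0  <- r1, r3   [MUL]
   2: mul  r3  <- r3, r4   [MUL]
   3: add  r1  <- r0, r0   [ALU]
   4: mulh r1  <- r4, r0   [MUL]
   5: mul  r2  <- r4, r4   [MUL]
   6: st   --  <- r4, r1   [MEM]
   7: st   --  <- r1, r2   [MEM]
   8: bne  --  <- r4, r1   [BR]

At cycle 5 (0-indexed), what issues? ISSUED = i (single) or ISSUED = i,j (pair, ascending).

0. xor @i0  | WAW r0
1. mul @i1  | no-port MUL/MUL
2. mul+add @i2/i3  | dual
3. mulh @i4  | no-port MUL/MUL
4. mul+st @i5/i6  | dual
5. st @i7  | no-port MEM/BR
6. bne @i8  | tail

ISSUED = 7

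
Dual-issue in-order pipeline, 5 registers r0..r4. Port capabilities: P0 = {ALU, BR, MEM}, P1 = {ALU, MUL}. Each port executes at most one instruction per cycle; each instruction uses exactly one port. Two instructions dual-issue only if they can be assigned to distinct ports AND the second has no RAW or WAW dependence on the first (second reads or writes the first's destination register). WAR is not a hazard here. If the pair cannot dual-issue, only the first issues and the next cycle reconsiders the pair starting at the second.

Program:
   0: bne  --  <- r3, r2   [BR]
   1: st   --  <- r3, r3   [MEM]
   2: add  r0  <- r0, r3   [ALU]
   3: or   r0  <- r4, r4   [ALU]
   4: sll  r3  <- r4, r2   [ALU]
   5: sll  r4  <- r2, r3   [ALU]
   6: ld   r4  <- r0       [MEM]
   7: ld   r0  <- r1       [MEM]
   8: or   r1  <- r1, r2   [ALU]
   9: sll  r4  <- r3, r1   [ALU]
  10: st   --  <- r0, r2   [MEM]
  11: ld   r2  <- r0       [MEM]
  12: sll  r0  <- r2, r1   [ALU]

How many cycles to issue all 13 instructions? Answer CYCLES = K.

CYCLES = 9

[0] i0  bne  -- no-port BR/MEM
[1] i1,i2  st/add  -- 2-wide
[2] i3,i4  or/sll  -- 2-wide
[3] i5  sll  -- WAW r4
[4] i6  ld  -- no-port MEM/MEM
[5] i7,i8  ld/or  -- 2-wide
[6] i9,i10  sll/st  -- 2-wide
[7] i11  ld  -- RAW r2
[8] i12  sll  -- tail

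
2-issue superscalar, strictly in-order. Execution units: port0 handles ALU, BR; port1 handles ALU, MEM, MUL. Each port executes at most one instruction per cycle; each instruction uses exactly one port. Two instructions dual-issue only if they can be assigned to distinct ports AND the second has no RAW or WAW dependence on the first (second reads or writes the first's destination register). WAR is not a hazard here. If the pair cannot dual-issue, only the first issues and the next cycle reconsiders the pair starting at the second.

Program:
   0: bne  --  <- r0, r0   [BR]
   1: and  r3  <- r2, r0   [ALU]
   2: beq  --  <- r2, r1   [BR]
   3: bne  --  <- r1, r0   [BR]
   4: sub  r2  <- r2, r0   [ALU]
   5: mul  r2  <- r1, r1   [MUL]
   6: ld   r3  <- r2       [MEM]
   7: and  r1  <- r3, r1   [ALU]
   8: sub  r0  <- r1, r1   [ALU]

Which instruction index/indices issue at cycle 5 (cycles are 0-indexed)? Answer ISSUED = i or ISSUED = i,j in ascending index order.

ISSUED = 7

t=0 i0+i1:bne and ; 2-wide
t=1 i2:beq ; no-port BR/BR
t=2 i3+i4:bne sub ; 2-wide
t=3 i5:mul ; no-port MUL/MEM
t=4 i6:ld ; RAW r3
t=5 i7:and ; RAW r1
t=6 i8:sub ; tail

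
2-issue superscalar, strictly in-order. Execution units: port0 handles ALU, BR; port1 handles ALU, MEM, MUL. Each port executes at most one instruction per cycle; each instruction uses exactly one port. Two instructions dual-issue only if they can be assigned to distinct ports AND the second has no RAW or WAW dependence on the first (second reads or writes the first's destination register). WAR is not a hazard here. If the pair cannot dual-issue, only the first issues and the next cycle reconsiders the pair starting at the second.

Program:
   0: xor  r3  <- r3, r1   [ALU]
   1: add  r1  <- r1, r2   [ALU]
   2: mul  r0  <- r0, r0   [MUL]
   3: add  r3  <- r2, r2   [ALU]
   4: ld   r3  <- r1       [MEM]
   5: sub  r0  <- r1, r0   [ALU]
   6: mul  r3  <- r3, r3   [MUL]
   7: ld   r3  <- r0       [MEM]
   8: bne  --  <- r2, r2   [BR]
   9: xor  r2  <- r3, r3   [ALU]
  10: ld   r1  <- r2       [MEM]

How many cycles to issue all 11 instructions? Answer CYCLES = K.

CYCLES = 7

[0] i0,i1  xor.ALU add.ALU  -- 2-wide
[1] i2,i3  mul.MUL add.ALU  -- 2-wide
[2] i4,i5  ld.MEM sub.ALU  -- 2-wide
[3] i6  mul.MUL  -- no-port MUL/MEM
[4] i7,i8  ld.MEM bne.BR  -- 2-wide
[5] i9  xor.ALU  -- RAW r2
[6] i10  ld.MEM  -- tail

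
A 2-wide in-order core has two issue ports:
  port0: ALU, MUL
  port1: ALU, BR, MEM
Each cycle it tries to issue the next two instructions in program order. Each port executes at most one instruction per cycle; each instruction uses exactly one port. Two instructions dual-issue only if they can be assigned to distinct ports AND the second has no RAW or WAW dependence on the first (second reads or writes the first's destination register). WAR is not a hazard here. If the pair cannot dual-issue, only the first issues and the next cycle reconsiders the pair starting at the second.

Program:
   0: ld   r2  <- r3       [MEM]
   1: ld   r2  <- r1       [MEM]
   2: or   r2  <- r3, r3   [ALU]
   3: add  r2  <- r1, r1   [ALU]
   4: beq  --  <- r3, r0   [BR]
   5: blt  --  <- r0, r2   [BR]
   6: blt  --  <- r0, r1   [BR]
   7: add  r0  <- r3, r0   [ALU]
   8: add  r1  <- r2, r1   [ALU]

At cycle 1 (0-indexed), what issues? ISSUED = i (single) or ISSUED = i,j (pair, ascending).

#0 head=0: ld i0 no-port MEM/MEM
#1 head=1: ld i1 WAW r2
#2 head=2: or i2 WAW r2
#3 head=3: add/beq i3,i4 2-wide
#4 head=5: blt i5 no-port BR/BR
#5 head=6: blt/add i6,i7 2-wide
#6 head=8: add i8 tail

ISSUED = 1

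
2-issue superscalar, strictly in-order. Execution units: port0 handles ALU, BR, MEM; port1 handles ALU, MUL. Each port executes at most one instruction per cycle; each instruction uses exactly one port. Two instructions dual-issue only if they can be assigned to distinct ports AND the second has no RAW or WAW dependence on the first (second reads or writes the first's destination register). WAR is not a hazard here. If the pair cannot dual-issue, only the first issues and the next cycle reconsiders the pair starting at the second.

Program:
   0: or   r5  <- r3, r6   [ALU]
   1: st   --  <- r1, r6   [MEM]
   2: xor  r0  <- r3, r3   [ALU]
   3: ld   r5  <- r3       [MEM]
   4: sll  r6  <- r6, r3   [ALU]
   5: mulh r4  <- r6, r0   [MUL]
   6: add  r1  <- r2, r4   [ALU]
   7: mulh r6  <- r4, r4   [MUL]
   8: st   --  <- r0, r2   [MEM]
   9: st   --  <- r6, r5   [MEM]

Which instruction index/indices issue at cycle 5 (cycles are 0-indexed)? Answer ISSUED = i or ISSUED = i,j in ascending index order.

ISSUED = 8

t=0 i0&i1:or.ALU;st.MEM ; dual
t=1 i2&i3:xor.ALU;ld.MEM ; dual
t=2 i4:sll.ALU ; RAW r6
t=3 i5:mulh.MUL ; RAW r4
t=4 i6&i7:add.ALU;mulh.MUL ; dual
t=5 i8:st.MEM ; no-port MEM/MEM
t=6 i9:st.MEM ; tail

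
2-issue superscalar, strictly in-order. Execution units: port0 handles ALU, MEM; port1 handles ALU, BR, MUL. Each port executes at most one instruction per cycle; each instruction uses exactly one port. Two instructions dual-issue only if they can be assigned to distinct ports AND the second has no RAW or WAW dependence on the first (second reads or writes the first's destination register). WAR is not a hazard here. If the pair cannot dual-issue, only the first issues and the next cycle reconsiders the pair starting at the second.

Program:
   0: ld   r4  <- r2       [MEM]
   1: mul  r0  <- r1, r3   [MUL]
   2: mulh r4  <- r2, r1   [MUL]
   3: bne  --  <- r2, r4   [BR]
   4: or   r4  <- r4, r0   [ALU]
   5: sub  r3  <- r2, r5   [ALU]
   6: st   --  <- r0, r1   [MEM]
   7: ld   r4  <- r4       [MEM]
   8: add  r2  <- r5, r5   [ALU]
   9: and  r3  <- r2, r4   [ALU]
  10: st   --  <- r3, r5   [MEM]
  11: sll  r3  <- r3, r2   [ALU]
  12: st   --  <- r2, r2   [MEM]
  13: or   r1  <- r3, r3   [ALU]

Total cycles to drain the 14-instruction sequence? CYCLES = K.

CYCLES = 8

[0] i0&i1  ld.MEM+mul.MUL  -- dual
[1] i2  mulh.MUL  -- no-port MUL/BR
[2] i3&i4  bne.BR+or.ALU  -- dual
[3] i5&i6  sub.ALU+st.MEM  -- dual
[4] i7&i8  ld.MEM+add.ALU  -- dual
[5] i9  and.ALU  -- RAW r3
[6] i10&i11  st.MEM+sll.ALU  -- dual
[7] i12&i13  st.MEM+or.ALU  -- dual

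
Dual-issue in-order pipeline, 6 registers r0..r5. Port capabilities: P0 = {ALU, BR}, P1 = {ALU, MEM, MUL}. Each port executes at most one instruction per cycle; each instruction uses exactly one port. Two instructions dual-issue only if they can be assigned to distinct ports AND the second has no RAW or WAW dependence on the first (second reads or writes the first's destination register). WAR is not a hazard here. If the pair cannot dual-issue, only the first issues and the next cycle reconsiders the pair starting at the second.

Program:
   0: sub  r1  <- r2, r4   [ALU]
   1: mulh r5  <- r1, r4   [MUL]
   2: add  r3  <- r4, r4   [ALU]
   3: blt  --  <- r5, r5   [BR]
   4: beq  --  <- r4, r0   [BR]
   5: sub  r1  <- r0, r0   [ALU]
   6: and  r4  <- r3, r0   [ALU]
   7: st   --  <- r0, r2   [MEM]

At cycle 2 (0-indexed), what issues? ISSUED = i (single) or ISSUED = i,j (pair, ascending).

ISSUED = 3

c0: i0 sub.ALU  RAW r1
c1: i1,i2 mulh.MUL;add.ALU  dual
c2: i3 blt.BR  no-port BR/BR
c3: i4,i5 beq.BR;sub.ALU  dual
c4: i6,i7 and.ALU;st.MEM  dual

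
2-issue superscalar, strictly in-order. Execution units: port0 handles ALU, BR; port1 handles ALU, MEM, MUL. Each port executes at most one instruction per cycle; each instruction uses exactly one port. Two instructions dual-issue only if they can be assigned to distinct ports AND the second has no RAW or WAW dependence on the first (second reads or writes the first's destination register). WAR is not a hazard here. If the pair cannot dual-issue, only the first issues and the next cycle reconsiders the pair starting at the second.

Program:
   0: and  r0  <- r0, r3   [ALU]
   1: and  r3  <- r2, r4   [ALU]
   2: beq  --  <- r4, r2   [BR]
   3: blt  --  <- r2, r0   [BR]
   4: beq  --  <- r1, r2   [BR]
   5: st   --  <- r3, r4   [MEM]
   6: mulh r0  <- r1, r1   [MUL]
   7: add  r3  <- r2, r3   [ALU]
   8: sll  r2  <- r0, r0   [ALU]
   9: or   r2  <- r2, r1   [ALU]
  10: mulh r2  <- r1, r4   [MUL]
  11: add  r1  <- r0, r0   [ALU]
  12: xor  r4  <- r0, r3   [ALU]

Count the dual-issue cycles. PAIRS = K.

PAIRS = 4

[0] i0/i1  and.ALU;and.ALU  -- 2-wide
[1] i2  beq.BR  -- no-port BR/BR
[2] i3  blt.BR  -- no-port BR/BR
[3] i4/i5  beq.BR;st.MEM  -- 2-wide
[4] i6/i7  mulh.MUL;add.ALU  -- 2-wide
[5] i8  sll.ALU  -- RAW+WAW r2
[6] i9  or.ALU  -- WAW r2
[7] i10/i11  mulh.MUL;add.ALU  -- 2-wide
[8] i12  xor.ALU  -- tail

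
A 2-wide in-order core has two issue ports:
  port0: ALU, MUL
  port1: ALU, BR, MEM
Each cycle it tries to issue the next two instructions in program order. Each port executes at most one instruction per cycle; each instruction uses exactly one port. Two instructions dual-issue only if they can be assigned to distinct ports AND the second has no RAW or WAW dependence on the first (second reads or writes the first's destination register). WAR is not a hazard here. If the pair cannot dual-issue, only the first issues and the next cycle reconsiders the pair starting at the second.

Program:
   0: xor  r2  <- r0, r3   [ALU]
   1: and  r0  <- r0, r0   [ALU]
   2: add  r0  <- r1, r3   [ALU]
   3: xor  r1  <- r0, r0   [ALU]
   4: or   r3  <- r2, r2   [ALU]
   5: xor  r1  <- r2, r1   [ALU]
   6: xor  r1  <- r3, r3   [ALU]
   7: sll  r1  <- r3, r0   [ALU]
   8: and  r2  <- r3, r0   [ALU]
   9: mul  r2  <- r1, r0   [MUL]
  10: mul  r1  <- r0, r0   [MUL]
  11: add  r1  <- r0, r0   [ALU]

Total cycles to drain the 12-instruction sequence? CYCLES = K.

CYCLES = 9

c0: i0&i1 xor+and  pair
c1: i2 add  RAW r0
c2: i3&i4 xor+or  pair
c3: i5 xor  WAW r1
c4: i6 xor  WAW r1
c5: i7&i8 sll+and  pair
c6: i9 mul  no-port MUL/MUL
c7: i10 mul  WAW r1
c8: i11 add  tail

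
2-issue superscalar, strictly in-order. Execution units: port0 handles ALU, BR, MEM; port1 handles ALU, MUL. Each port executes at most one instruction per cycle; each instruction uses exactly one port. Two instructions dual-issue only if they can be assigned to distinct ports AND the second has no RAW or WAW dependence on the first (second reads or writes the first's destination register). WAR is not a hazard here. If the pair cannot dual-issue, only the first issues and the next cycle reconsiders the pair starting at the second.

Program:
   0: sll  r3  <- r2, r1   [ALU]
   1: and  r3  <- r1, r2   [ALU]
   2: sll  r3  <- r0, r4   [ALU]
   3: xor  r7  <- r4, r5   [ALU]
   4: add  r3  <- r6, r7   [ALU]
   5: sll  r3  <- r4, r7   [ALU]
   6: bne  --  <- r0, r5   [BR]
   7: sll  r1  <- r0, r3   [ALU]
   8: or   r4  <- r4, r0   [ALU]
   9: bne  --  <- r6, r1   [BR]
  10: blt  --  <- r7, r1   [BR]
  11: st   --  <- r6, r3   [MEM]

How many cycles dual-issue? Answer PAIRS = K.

#0 head=0: sll.ALU i0 WAW r3
#1 head=1: and.ALU i1 WAW r3
#2 head=2: sll.ALU xor.ALU i2+i3 dual
#3 head=4: add.ALU i4 WAW r3
#4 head=5: sll.ALU bne.BR i5+i6 dual
#5 head=7: sll.ALU or.ALU i7+i8 dual
#6 head=9: bne.BR i9 no-port BR/BR
#7 head=10: blt.BR i10 no-port BR/MEM
#8 head=11: st.MEM i11 tail

PAIRS = 3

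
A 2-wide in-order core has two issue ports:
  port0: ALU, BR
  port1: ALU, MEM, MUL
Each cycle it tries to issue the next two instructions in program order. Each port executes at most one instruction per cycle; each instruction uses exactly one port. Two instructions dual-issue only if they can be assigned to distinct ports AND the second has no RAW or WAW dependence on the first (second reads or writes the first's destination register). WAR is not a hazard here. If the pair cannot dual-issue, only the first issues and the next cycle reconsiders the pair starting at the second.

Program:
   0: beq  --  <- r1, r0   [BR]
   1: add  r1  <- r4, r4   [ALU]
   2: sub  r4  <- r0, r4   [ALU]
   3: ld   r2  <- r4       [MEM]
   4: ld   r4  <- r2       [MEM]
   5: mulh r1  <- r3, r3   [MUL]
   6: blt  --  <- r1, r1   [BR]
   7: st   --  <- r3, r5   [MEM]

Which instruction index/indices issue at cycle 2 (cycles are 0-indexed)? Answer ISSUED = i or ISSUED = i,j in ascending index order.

0. beq;add @i0/i1  | 2-wide
1. sub @i2  | RAW r4
2. ld @i3  | no-port MEM/MEM
3. ld @i4  | no-port MEM/MUL
4. mulh @i5  | RAW r1
5. blt;st @i6/i7  | 2-wide

ISSUED = 3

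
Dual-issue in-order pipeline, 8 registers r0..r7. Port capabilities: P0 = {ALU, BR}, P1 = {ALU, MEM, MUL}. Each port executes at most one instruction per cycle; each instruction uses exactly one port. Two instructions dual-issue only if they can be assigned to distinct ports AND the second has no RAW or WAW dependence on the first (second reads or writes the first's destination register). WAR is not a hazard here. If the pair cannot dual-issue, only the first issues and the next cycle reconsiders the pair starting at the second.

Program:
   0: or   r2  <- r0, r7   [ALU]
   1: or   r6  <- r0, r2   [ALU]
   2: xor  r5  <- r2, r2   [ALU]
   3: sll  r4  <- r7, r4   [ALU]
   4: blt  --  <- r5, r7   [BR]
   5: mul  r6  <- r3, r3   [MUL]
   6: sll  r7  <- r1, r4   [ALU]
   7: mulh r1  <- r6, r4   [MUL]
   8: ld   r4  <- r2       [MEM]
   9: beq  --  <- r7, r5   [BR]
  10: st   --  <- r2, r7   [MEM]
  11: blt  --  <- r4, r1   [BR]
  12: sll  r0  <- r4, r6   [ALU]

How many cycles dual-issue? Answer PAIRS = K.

PAIRS = 5

t=0 i0:or.ALU ; RAW r2
t=1 i1/i2:or.ALU/xor.ALU ; 2-wide
t=2 i3/i4:sll.ALU/blt.BR ; 2-wide
t=3 i5/i6:mul.MUL/sll.ALU ; 2-wide
t=4 i7:mulh.MUL ; no-port MUL/MEM
t=5 i8/i9:ld.MEM/beq.BR ; 2-wide
t=6 i10/i11:st.MEM/blt.BR ; 2-wide
t=7 i12:sll.ALU ; tail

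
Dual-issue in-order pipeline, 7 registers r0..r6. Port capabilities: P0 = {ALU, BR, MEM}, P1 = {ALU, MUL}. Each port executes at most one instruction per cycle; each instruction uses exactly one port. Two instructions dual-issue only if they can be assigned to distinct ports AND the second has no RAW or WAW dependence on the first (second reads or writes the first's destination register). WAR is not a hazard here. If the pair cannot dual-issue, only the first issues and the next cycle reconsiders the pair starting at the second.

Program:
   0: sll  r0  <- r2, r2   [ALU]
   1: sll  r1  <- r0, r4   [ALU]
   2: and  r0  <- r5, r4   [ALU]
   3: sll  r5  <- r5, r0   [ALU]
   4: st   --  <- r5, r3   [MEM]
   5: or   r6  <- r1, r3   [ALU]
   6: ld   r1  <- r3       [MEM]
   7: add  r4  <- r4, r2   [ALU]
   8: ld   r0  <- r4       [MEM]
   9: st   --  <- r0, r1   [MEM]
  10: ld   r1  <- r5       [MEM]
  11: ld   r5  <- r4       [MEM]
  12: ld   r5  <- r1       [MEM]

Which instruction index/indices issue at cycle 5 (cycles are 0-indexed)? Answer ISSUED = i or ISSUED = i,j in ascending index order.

ISSUED = 8

c0: i0 sll.ALU  RAW r0
c1: i1/i2 sll.ALU+and.ALU  dual
c2: i3 sll.ALU  RAW r5
c3: i4/i5 st.MEM+or.ALU  dual
c4: i6/i7 ld.MEM+add.ALU  dual
c5: i8 ld.MEM  no-port MEM/MEM
c6: i9 st.MEM  no-port MEM/MEM
c7: i10 ld.MEM  no-port MEM/MEM
c8: i11 ld.MEM  no-port MEM/MEM
c9: i12 ld.MEM  tail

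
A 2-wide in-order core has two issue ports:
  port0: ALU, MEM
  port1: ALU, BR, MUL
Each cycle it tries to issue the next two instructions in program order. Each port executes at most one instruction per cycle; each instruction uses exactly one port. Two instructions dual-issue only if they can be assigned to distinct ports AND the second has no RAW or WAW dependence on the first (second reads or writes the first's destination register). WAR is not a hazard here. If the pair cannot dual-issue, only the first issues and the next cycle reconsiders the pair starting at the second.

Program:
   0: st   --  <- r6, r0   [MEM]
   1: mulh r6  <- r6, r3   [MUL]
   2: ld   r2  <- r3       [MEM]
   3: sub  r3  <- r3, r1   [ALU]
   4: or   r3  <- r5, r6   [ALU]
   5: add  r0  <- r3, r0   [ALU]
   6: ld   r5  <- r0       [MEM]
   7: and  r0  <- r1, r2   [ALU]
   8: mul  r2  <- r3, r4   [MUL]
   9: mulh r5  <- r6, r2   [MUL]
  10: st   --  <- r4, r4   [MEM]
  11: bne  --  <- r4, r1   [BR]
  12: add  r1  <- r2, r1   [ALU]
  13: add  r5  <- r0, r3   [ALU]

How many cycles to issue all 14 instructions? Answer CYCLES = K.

CYCLES = 9

  cy0 -> i0+i1 (st/mulh) 2-wide
  cy1 -> i2+i3 (ld/sub) 2-wide
  cy2 -> i4 (or) RAW r3
  cy3 -> i5 (add) RAW r0
  cy4 -> i6+i7 (ld/and) 2-wide
  cy5 -> i8 (mul) no-port MUL/MUL
  cy6 -> i9+i10 (mulh/st) 2-wide
  cy7 -> i11+i12 (bne/add) 2-wide
  cy8 -> i13 (add) tail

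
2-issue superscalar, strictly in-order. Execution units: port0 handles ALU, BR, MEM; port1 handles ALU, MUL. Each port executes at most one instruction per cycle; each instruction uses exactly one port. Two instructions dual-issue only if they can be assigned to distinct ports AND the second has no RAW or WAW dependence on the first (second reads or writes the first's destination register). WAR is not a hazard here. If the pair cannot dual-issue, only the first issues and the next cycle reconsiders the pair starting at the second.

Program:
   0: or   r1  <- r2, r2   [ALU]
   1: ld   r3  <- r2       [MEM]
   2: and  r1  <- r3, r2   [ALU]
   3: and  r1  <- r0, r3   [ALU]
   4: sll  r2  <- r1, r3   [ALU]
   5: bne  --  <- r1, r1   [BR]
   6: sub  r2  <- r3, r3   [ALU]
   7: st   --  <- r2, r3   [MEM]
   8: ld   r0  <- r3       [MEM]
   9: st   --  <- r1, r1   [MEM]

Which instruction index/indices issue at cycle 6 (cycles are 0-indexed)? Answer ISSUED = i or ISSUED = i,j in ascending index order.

#0 head=0: or/ld i0&i1 2-wide
#1 head=2: and i2 WAW r1
#2 head=3: and i3 RAW r1
#3 head=4: sll/bne i4&i5 2-wide
#4 head=6: sub i6 RAW r2
#5 head=7: st i7 no-port MEM/MEM
#6 head=8: ld i8 no-port MEM/MEM
#7 head=9: st i9 tail

ISSUED = 8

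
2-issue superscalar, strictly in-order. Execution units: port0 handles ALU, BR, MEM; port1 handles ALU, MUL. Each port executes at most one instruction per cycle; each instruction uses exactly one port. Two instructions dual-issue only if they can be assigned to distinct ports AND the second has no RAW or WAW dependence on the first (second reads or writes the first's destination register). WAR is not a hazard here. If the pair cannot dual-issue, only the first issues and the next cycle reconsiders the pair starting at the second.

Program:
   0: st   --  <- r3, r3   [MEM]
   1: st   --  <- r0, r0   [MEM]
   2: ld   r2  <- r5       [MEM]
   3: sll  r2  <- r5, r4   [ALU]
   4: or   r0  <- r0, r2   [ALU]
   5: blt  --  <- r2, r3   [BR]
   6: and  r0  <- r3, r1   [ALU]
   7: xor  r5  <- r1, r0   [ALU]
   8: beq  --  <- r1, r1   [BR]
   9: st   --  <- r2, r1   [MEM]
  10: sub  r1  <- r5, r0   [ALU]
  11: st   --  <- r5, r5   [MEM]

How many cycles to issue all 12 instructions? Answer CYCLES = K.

CYCLES = 9

[0] i0  st  -- no-port MEM/MEM
[1] i1  st  -- no-port MEM/MEM
[2] i2  ld  -- WAW r2
[3] i3  sll  -- RAW r2
[4] i4&i5  or/blt  -- 2-wide
[5] i6  and  -- RAW r0
[6] i7&i8  xor/beq  -- 2-wide
[7] i9&i10  st/sub  -- 2-wide
[8] i11  st  -- tail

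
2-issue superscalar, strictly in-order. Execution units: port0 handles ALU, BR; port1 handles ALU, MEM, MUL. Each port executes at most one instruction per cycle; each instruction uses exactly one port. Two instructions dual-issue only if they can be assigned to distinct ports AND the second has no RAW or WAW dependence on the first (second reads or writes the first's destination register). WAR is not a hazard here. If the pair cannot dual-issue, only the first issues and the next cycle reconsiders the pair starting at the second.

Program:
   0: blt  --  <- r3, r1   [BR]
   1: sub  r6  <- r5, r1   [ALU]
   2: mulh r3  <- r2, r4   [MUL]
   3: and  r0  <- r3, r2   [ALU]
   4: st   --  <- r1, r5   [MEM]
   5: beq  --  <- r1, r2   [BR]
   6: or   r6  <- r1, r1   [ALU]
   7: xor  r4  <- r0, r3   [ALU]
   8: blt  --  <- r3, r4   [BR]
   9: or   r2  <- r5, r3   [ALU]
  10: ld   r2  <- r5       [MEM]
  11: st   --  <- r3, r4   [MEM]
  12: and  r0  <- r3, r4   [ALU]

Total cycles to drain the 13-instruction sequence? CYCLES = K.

  cy0 -> i0/i1 (blt.BR;sub.ALU) 2-wide
  cy1 -> i2 (mulh.MUL) RAW r3
  cy2 -> i3/i4 (and.ALU;st.MEM) 2-wide
  cy3 -> i5/i6 (beq.BR;or.ALU) 2-wide
  cy4 -> i7 (xor.ALU) RAW r4
  cy5 -> i8/i9 (blt.BR;or.ALU) 2-wide
  cy6 -> i10 (ld.MEM) no-port MEM/MEM
  cy7 -> i11/i12 (st.MEM;and.ALU) 2-wide

CYCLES = 8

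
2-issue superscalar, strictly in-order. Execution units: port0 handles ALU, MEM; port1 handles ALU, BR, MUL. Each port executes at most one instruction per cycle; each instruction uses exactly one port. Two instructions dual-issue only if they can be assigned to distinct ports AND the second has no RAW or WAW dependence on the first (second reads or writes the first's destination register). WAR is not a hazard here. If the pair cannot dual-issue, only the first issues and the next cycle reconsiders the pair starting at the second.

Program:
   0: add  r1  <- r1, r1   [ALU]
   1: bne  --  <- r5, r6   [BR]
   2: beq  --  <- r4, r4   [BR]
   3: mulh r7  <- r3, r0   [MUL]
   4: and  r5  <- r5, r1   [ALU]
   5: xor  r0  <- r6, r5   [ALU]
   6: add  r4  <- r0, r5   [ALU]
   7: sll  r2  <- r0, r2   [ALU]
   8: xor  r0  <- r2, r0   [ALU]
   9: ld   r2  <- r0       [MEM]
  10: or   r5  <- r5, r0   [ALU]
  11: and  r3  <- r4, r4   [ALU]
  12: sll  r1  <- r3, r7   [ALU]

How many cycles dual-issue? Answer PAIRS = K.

0. add/bne @i0+i1  | pair
1. beq @i2  | no-port BR/MUL
2. mulh/and @i3+i4  | pair
3. xor @i5  | RAW r0
4. add/sll @i6+i7  | pair
5. xor @i8  | RAW r0
6. ld/or @i9+i10  | pair
7. and @i11  | RAW r3
8. sll @i12  | tail

PAIRS = 4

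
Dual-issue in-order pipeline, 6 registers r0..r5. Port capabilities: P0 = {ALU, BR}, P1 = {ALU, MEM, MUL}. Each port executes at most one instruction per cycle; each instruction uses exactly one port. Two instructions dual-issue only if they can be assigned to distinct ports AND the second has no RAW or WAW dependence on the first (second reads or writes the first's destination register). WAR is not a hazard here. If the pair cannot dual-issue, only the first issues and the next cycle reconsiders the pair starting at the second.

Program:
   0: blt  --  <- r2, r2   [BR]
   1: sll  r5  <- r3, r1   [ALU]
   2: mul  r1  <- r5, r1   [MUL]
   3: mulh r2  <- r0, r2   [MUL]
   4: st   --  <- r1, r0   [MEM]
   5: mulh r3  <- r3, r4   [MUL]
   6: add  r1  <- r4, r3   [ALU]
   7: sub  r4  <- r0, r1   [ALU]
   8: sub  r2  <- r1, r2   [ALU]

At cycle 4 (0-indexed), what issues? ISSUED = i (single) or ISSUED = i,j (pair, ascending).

ISSUED = 5

t=0 i0+i1:blt/sll ; dual
t=1 i2:mul ; no-port MUL/MUL
t=2 i3:mulh ; no-port MUL/MEM
t=3 i4:st ; no-port MEM/MUL
t=4 i5:mulh ; RAW r3
t=5 i6:add ; RAW r1
t=6 i7+i8:sub/sub ; dual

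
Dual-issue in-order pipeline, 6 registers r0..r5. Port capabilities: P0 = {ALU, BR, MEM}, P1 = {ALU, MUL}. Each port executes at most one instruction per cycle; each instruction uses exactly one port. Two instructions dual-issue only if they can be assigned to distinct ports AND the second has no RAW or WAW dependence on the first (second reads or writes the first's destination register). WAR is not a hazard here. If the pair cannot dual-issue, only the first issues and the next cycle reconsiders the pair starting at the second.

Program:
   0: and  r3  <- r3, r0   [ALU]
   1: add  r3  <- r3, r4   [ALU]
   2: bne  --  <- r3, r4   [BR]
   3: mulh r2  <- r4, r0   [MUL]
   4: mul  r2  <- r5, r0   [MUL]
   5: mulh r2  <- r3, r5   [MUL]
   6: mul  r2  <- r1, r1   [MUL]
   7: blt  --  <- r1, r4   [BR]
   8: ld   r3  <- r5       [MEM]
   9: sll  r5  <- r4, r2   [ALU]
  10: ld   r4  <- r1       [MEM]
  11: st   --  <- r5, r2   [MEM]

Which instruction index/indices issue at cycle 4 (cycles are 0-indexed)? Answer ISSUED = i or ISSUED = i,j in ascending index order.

ISSUED = 5

0. and @i0  | RAW+WAW r3
1. add @i1  | RAW r3
2. bne/mulh @i2&i3  | 2-wide
3. mul @i4  | no-port MUL/MUL
4. mulh @i5  | no-port MUL/MUL
5. mul/blt @i6&i7  | 2-wide
6. ld/sll @i8&i9  | 2-wide
7. ld @i10  | no-port MEM/MEM
8. st @i11  | tail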